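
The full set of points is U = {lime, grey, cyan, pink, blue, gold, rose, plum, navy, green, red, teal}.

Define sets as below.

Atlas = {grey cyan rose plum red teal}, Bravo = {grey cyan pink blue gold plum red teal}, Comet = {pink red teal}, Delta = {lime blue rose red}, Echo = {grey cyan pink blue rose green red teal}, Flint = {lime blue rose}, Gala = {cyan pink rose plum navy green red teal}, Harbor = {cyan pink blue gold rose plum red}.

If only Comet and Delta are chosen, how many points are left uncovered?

6

Union of Comet, Delta = {lime, pink, blue, rose, red, teal}.
Not covered: grey, cyan, gold, plum, navy, green — 6 points.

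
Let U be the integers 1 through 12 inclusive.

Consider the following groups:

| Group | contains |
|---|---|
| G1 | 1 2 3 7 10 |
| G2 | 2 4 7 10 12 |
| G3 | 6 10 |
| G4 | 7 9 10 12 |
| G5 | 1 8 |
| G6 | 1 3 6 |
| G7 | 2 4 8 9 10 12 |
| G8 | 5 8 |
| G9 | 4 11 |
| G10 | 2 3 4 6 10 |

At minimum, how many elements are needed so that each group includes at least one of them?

H = {4, 6, 7, 8} meets every group (each contains at least one member of H), and |H| = 4.
The groups G4, G6, G8, G9 are pairwise disjoint, so any hitting set needs a separate element for each — at least 4. Hence 4 is optimal.

4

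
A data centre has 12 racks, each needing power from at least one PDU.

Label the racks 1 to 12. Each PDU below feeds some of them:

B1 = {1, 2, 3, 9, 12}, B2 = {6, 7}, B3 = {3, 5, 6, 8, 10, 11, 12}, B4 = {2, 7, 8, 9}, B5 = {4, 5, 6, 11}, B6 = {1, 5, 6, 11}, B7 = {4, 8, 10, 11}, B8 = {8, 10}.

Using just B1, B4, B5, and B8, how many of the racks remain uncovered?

Union of B1, B4, B5, B8 = {1, 2, 3, 4, 5, 6, 7, 8, 9, 10, 11, 12} — that's every rack, so 0 are uncovered.

0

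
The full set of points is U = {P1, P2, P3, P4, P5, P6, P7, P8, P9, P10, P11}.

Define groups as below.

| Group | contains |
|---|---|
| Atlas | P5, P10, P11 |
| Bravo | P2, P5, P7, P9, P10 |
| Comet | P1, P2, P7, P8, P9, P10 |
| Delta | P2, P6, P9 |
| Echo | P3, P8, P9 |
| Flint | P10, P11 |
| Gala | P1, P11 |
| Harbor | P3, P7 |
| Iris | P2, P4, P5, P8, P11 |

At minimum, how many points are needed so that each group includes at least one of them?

3

Take H = {P2, P3, P11}. Each listed group contains at least one of these, so H is a hitting set of size 3.
The groups Delta, Gala, Harbor are pairwise disjoint, so any hitting set needs a separate point for each — at least 3. Hence 3 is optimal.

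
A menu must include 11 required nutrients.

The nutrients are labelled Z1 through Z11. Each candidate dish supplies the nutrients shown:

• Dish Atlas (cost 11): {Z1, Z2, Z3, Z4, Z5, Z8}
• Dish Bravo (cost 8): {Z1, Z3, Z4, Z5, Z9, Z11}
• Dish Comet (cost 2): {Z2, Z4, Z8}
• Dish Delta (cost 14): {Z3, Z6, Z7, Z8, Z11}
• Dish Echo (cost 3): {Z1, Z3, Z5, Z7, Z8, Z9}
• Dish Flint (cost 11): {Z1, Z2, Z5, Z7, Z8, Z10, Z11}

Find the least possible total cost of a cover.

30

Comet, Delta, Echo, Flint together cover every nutrient (Comet ∪ Delta ∪ Echo ∪ Flint = {Z1, Z2, Z3, Z4, Z5, Z6, Z7, Z8, Z9, Z10, Z11}); total cost 2 + 14 + 3 + 11 = 30.
No covering selection has total cost below 30.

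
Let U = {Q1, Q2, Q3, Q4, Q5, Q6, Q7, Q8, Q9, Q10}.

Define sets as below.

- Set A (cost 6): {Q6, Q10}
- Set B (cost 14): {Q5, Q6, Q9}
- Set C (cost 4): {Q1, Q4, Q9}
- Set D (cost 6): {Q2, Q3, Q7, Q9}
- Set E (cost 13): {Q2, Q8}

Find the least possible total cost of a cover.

43

A, B, C, D, E together cover every element (A ∪ B ∪ C ∪ D ∪ E = {Q1, Q2, Q3, Q4, Q5, Q6, Q7, Q8, Q9, Q10}); total cost 6 + 14 + 4 + 6 + 13 = 43.
No covering selection has total cost below 43.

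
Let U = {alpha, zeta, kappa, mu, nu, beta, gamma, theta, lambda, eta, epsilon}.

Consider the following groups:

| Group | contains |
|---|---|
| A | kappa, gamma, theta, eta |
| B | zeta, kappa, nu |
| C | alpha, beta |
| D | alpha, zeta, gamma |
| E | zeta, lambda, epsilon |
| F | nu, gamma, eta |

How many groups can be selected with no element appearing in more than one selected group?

3

C, E, F are pairwise disjoint (C={alpha,beta}; E={zeta,lambda,epsilon}; F={nu,gamma,eta}).
Every remaining group overlaps one of these, and no 4 of the listed groups are pairwise disjoint, so 3 is the maximum.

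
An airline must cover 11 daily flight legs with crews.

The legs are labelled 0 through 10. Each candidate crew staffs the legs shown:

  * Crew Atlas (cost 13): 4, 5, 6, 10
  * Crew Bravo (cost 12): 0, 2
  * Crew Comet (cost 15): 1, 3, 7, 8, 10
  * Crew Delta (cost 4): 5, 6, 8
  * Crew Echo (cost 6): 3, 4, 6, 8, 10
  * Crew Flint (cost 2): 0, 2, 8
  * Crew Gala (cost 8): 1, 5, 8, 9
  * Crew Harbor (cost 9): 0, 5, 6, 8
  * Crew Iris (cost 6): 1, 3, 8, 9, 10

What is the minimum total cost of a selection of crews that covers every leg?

31

Comet, Echo, Flint, Gala together cover every leg (Comet ∪ Echo ∪ Flint ∪ Gala = {0, 1, 2, 3, 4, 5, 6, 7, 8, 9, 10}); total cost 15 + 6 + 2 + 8 = 31.
No covering selection has total cost below 31.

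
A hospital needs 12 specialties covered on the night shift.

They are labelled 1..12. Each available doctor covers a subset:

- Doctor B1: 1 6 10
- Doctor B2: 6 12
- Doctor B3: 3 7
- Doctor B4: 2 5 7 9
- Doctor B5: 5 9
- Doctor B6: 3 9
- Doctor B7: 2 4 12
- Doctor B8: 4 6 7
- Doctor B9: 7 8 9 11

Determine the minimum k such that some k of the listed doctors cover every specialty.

5

B1 and B3 and B4 and B7 and B9 together: B1 ∪ B3 ∪ B4 ∪ B7 ∪ B9 = {1, 2, 3, 4, 5, 6, 7, 8, 9, 10, 11, 12} — every specialty is covered.
No 4 of the 9 doctors cover everything (all 126 combinations miss at least one specialty), so 5 is optimal.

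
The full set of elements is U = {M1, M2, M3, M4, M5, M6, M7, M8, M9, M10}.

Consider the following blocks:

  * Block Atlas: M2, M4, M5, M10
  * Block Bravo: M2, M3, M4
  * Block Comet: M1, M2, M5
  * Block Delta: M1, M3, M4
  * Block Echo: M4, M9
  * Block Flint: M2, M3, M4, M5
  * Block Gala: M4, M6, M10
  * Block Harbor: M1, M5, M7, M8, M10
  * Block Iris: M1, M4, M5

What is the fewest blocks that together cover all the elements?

4

Bravo and Echo and Gala and Harbor together: Bravo ∪ Echo ∪ Gala ∪ Harbor = {M1, M2, M3, M4, M5, M6, M7, M8, M9, M10} — every element is covered.
No 3 of the 9 blocks cover everything (all 84 combinations miss at least one element), so 4 is optimal.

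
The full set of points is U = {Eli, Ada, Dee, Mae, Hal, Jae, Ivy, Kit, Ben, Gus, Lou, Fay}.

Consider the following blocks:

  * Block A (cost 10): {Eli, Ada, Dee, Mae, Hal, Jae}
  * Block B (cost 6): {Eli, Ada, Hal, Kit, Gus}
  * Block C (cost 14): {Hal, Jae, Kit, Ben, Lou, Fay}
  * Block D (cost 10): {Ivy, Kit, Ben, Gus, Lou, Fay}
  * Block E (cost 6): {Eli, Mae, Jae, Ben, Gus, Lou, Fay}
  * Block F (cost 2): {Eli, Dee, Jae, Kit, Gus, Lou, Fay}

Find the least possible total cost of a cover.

20

A, D together cover every point (A ∪ D = {Eli, Ada, Dee, Mae, Hal, Jae, Ivy, Kit, Ben, Gus, Lou, Fay}); total cost 10 + 10 = 20.
The greedy pick F, B, E, D costs 24; no covering selection beats 20.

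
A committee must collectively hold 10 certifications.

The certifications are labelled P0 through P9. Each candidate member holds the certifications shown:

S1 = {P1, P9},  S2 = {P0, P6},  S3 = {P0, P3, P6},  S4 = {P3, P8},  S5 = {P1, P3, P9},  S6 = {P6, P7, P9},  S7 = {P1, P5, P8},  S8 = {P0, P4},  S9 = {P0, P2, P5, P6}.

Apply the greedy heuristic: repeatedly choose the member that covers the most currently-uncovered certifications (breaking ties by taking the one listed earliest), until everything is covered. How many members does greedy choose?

5

Greedy: pick S9 (covers 4 new) → pick S5 (covers 3 new) → pick S4 (covers 1 new) → pick S6 (covers 1 new) → pick S8 (covers 1 new). Total picks: 5.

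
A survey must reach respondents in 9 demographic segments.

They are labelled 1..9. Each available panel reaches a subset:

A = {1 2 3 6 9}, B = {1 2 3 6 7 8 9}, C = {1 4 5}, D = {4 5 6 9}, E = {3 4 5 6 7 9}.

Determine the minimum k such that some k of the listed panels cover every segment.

2

B and E together: B ∪ E = {1, 2, 3, 4, 5, 6, 7, 8, 9} — every segment is covered.
No single panel has all 9 segments (the largest, B, has 7), so 2 is optimal.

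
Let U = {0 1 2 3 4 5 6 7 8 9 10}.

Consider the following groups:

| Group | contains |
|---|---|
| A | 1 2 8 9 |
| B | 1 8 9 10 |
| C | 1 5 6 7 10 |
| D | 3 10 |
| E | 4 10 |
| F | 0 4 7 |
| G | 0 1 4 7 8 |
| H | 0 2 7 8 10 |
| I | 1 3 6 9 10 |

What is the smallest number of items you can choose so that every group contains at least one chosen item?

Take T = {2, 4, 10}. Each listed group contains at least one of these, so T is a hitting set of size 3.
The groups A, D, F are pairwise disjoint, so any hitting set needs a separate item for each — at least 3. Hence 3 is optimal.

3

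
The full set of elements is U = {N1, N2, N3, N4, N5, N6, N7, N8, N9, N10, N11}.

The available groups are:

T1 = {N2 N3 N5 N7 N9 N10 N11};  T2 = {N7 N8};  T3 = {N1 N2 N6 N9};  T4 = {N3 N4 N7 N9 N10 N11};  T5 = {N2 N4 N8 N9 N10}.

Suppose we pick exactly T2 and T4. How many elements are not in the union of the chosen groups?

4

Union of T2, T4 = {N3, N4, N7, N8, N9, N10, N11}.
Not covered: N1, N2, N5, N6 — 4 elements.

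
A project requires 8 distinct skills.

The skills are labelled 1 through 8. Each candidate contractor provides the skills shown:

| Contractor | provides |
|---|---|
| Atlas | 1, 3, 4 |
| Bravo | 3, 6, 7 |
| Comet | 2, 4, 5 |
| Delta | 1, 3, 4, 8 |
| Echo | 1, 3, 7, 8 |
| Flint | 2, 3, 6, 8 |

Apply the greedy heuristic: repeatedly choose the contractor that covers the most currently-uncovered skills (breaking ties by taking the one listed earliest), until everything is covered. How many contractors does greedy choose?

Greedy: pick Delta (covers 4 new) → pick Bravo (covers 2 new) → pick Comet (covers 2 new). Total picks: 3.

3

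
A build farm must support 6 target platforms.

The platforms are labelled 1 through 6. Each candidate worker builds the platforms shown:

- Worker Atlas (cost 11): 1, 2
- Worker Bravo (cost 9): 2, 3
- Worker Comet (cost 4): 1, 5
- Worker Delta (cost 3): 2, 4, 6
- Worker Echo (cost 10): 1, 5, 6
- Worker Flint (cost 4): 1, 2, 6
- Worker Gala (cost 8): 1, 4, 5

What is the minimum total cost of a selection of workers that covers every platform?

Bravo, Comet, Delta together cover every platform (Bravo ∪ Comet ∪ Delta = {1, 2, 3, 4, 5, 6}); total cost 9 + 4 + 3 = 16.
No covering selection has total cost below 16.

16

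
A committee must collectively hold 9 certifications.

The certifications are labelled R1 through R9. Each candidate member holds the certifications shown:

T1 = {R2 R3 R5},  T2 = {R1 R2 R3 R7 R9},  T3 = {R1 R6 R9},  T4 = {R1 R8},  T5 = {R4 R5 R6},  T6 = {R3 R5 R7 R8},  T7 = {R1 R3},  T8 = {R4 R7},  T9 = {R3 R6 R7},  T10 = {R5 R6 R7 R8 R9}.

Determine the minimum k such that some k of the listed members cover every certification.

3

T2 and T4 and T5 together: T2 ∪ T4 ∪ T5 = {R1, R2, R3, R4, R5, R6, R7, R8, R9} — every certification is covered.
No 2 of the 10 members cover everything (all 45 combinations miss at least one certification), so 3 is optimal.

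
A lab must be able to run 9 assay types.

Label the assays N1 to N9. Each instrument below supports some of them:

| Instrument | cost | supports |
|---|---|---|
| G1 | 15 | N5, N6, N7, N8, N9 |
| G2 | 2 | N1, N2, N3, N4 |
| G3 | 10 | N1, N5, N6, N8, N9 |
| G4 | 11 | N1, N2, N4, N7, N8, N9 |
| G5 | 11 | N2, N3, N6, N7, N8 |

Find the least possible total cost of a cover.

G1, G2 together cover every assay (G1 ∪ G2 = {N1, N2, N3, N4, N5, N6, N7, N8, N9}); total cost 15 + 2 = 17.
The greedy pick G2, G3, G4 costs 23; no covering selection beats 17.

17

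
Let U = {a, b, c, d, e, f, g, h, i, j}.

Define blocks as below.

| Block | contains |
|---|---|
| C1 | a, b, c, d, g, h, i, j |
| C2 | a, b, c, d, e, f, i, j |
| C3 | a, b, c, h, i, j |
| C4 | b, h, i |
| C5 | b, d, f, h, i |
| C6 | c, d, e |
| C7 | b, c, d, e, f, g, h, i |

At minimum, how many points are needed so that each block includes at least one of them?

2

T = {e, h} meets every block (each contains at least one member of T), and |T| = 2.
The blocks C4, C6 are pairwise disjoint, so any hitting set needs a separate point for each — at least 2. Hence 2 is optimal.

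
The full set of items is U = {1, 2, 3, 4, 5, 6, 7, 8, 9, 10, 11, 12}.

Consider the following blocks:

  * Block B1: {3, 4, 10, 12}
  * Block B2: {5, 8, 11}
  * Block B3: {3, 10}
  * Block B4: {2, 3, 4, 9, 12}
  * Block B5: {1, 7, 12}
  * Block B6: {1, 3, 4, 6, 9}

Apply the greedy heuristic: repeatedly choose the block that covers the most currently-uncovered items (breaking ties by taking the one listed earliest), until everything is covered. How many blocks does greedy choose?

Greedy: pick B4 (covers 5 new) → pick B2 (covers 3 new) → pick B5 (covers 2 new) → pick B1 (covers 1 new) → pick B6 (covers 1 new). Total picks: 5.

5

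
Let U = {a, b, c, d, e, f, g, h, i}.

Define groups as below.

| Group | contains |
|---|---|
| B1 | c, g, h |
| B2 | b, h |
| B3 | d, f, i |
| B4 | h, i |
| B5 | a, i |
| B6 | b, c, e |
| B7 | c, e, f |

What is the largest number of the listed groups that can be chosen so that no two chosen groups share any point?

B2, B5, B7 are pairwise disjoint (B2={b,h}; B5={a,i}; B7={c,e,f}).
Every remaining group overlaps one of these, and no 4 of the listed groups are pairwise disjoint, so 3 is the maximum.

3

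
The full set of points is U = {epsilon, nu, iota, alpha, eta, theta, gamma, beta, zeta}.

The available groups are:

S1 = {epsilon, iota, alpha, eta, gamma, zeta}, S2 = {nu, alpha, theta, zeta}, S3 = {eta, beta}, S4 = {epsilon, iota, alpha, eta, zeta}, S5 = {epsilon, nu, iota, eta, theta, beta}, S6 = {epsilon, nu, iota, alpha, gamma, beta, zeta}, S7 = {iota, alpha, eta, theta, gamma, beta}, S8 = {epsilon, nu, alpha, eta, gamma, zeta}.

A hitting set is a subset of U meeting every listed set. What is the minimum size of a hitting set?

2

Take H = {nu, eta}. Each listed group contains at least one of these, so H is a hitting set of size 2.
The groups S2, S3 are pairwise disjoint, so any hitting set needs a separate point for each — at least 2. Hence 2 is optimal.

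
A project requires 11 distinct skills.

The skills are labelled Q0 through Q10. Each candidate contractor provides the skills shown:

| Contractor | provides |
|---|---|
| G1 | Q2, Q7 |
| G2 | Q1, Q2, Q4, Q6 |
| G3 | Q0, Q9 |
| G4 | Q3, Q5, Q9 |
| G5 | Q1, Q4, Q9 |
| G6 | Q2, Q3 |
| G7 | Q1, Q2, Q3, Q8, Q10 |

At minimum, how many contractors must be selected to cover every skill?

5

Take {G1, G2, G3, G4, G7}. Their union is {Q0, Q1, Q2, Q3, Q4, Q5, Q6, Q7, Q8, Q9, Q10}, which is all 11 skills.
No 4 of the 7 contractors cover everything (all 35 combinations miss at least one skill), so 5 is optimal.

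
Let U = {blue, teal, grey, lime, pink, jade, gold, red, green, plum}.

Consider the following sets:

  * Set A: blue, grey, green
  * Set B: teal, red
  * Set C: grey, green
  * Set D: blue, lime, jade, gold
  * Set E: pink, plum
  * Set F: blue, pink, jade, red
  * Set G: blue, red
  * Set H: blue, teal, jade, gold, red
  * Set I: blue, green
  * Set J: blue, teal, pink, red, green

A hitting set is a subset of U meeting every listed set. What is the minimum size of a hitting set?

4

Take T = {pink, gold, red, green}. Each listed set contains at least one of these, so T is a hitting set of size 4.
The sets B, C, D, E are pairwise disjoint, so any hitting set needs a separate point for each — at least 4. Hence 4 is optimal.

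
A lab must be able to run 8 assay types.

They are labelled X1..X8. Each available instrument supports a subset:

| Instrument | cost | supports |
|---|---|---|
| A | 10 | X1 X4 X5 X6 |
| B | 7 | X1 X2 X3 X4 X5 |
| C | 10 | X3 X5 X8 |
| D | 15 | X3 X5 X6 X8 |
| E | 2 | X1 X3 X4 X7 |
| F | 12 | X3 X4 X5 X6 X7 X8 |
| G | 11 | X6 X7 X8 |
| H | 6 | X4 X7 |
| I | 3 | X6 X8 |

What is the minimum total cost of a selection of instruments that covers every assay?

12

B, E, I together cover every assay (B ∪ E ∪ I = {X1, X2, X3, X4, X5, X6, X7, X8}); total cost 7 + 2 + 3 = 12.
No covering selection has total cost below 12.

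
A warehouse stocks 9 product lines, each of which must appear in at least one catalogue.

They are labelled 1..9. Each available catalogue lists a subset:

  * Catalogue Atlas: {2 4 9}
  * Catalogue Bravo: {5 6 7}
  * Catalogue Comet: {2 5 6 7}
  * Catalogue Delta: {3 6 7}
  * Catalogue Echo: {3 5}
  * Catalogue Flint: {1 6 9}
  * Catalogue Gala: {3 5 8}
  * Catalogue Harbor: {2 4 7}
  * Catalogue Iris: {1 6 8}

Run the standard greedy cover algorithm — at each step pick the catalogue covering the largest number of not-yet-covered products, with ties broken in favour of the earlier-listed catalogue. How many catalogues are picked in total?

Greedy: pick Comet (covers 4 new) → pick Atlas (covers 2 new) → pick Gala (covers 2 new) → pick Flint (covers 1 new). Total picks: 4.
(The true minimum cover uses only 3 catalogues, so greedy is not optimal here.)

4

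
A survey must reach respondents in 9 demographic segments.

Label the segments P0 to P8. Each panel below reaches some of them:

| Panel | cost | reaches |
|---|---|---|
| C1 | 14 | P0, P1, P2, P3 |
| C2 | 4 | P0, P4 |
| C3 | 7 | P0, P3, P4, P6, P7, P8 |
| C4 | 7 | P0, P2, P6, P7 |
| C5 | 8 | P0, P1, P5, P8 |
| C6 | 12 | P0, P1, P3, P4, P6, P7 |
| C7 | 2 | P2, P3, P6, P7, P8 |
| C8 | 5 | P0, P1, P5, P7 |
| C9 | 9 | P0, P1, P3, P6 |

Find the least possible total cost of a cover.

C2, C7, C8 together cover every segment (C2 ∪ C7 ∪ C8 = {P0, P1, P2, P3, P4, P5, P6, P7, P8}); total cost 4 + 2 + 5 = 11.
No covering selection has total cost below 11.

11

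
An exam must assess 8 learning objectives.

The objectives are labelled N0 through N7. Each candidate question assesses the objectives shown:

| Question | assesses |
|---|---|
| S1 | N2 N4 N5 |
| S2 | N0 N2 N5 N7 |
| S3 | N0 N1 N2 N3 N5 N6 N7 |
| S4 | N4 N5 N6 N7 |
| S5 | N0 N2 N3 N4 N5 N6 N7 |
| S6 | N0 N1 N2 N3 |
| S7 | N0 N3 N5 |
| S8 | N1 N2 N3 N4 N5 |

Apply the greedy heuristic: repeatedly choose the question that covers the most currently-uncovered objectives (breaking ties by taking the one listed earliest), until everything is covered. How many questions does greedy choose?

Greedy: pick S3 (covers 7 new) → pick S1 (covers 1 new). Total picks: 2.

2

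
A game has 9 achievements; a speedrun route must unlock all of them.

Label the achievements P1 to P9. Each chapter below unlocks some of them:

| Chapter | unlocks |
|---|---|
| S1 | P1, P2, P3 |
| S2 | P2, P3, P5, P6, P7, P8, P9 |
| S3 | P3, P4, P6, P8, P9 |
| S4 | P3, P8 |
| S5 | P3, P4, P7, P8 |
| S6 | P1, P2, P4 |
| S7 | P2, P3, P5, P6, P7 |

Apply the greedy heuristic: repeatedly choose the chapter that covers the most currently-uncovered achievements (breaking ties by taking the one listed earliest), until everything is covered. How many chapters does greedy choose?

2

Greedy: pick S2 (covers 7 new) → pick S6 (covers 2 new). Total picks: 2.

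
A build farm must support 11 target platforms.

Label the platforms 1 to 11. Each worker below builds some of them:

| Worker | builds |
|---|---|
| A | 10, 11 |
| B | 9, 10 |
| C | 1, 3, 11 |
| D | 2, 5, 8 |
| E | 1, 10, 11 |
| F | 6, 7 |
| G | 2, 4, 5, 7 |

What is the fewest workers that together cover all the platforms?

5

Take {B, C, D, F, G}. Their union is {1, 2, 3, 4, 5, 6, 7, 8, 9, 10, 11}, which is all 11 platforms.
No 4 of the 7 workers cover everything (all 35 combinations miss at least one platform), so 5 is optimal.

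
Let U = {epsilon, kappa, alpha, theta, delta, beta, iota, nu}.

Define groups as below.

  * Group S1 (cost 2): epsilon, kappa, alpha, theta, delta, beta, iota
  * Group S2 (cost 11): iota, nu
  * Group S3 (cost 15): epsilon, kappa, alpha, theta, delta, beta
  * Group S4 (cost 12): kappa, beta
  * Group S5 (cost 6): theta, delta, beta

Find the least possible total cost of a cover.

13

S1, S2 together cover every element (S1 ∪ S2 = {epsilon, kappa, alpha, theta, delta, beta, iota, nu}); total cost 2 + 11 = 13.
No covering selection has total cost below 13.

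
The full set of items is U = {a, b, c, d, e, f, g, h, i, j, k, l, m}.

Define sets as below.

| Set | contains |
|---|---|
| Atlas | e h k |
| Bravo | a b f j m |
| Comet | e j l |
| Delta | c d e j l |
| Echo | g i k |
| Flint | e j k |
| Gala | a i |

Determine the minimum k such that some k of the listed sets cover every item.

Atlas and Bravo and Delta and Echo together: Atlas ∪ Bravo ∪ Delta ∪ Echo = {a, b, c, d, e, f, g, h, i, j, k, l, m} — every item is covered.
No 3 of the 7 sets cover everything (all 35 combinations miss at least one item), so 4 is optimal.

4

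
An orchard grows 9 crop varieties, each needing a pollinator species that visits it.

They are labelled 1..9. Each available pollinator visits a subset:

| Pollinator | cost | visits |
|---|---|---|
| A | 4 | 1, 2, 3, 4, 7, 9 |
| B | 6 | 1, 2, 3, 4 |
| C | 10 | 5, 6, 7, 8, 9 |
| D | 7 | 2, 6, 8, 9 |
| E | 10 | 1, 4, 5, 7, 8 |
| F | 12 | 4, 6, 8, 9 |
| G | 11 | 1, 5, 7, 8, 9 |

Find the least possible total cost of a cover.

14

A, C together cover every variety (A ∪ C = {1, 2, 3, 4, 5, 6, 7, 8, 9}); total cost 4 + 10 = 14.
No covering selection has total cost below 14.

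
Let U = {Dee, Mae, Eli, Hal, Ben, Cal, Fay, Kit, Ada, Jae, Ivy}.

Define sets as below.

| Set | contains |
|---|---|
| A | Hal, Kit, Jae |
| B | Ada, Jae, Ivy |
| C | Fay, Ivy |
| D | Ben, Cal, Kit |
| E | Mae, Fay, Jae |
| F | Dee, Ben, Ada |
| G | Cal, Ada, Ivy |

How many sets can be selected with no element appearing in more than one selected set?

A, C, F are pairwise disjoint (A={Hal,Kit,Jae}; C={Fay,Ivy}; F={Dee,Ben,Ada}).
Every remaining set overlaps one of these, and no 4 of the listed sets are pairwise disjoint, so 3 is the maximum.

3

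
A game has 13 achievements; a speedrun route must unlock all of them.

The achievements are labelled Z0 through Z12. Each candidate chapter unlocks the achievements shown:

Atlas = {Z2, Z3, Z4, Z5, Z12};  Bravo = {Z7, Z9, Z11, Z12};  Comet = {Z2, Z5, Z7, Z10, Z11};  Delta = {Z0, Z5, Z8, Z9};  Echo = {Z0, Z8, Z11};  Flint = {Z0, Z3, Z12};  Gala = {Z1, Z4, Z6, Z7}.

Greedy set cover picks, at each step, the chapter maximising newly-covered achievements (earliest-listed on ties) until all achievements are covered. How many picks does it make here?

5

Greedy: pick Atlas (covers 5 new) → pick Bravo (covers 3 new) → pick Delta (covers 2 new) → pick Gala (covers 2 new) → pick Comet (covers 1 new). Total picks: 5.
(The true minimum cover uses only 4 chapters, so greedy is not optimal here.)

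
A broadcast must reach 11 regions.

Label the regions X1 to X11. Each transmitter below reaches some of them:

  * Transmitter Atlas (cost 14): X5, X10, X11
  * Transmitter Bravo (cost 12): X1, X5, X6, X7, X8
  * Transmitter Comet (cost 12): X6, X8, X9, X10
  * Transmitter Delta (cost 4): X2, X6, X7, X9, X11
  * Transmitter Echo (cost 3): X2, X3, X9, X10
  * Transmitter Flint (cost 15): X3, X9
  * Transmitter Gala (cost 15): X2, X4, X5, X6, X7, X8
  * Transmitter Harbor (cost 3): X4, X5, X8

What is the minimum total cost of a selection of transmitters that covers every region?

Bravo, Delta, Echo, Harbor together cover every region (Bravo ∪ Delta ∪ Echo ∪ Harbor = {X1, X2, X3, X4, X5, X6, X7, X8, X9, X10, X11}); total cost 12 + 4 + 3 + 3 = 22.
No covering selection has total cost below 22.

22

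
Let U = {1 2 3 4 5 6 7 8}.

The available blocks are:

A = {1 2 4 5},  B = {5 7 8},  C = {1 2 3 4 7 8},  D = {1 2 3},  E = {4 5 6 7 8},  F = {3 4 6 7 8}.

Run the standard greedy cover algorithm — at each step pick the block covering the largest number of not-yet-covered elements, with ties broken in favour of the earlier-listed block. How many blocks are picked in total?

2

Greedy: pick C (covers 6 new) → pick E (covers 2 new). Total picks: 2.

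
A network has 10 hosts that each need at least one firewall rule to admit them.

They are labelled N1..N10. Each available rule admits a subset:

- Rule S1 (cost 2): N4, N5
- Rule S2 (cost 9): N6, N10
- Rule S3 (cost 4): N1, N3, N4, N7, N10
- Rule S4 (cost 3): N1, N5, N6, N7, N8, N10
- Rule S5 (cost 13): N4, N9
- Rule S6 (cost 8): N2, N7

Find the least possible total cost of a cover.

28

S3, S4, S5, S6 together cover every host (S3 ∪ S4 ∪ S5 ∪ S6 = {N1, N2, N3, N4, N5, N6, N7, N8, N9, N10}); total cost 4 + 3 + 13 + 8 = 28.
The greedy pick S4, S1, S3, S6, S5 costs 30; no covering selection beats 28.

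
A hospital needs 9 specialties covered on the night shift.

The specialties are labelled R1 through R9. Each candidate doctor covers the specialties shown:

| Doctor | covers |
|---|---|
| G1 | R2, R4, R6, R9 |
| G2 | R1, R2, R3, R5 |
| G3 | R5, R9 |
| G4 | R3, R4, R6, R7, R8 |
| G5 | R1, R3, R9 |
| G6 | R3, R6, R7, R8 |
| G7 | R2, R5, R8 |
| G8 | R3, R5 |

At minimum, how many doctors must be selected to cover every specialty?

Take {G1, G2, G4}. Their union is {R1, R2, R3, R4, R5, R6, R7, R8, R9}, which is all 9 specialties.
No 2 of the 8 doctors cover everything (all 28 combinations miss at least one specialty), so 3 is optimal.

3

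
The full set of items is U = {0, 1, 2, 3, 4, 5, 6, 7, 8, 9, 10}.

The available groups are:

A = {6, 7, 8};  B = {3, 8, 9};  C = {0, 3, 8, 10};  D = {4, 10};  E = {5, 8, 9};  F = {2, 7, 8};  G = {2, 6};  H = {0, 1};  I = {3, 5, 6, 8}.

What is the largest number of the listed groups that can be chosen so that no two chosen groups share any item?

D, E, G, H are pairwise disjoint (D={4,10}; E={5,8,9}; G={2,6}; H={0,1}).
Every remaining group overlaps one of these, and no 5 of the listed groups are pairwise disjoint, so 4 is the maximum.

4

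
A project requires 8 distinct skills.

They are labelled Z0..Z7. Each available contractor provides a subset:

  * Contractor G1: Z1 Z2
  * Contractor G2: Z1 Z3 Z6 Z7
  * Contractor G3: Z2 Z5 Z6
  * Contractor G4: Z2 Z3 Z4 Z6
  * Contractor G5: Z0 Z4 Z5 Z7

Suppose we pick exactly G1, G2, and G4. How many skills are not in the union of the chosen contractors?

2

Union of G1, G2, G4 = {Z1, Z2, Z3, Z4, Z6, Z7}.
Not covered: Z0, Z5 — 2 skills.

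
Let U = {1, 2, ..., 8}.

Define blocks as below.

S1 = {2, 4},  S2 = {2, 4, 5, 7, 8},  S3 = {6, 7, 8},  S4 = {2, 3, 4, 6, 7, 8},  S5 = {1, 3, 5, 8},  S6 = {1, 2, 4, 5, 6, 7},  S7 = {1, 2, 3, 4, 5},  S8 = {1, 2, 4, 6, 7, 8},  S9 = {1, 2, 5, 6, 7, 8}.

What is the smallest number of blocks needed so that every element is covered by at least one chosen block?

2

S7 and S9 cover everything between them: the union {1, 2, 3, 4, 5, 6, 7, 8} is all of U.
No single block has all 8 elements (the largest, S4, has 6), so 2 is optimal.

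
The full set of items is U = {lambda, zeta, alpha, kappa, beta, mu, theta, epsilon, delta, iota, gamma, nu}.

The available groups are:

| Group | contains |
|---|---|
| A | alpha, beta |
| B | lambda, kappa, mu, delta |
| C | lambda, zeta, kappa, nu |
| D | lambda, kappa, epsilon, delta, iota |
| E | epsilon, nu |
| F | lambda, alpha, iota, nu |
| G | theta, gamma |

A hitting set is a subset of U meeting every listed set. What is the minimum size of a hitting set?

4

H = {lambda, alpha, theta, nu} meets every group (each contains at least one member of H), and |H| = 4.
The groups A, B, E, G are pairwise disjoint, so any hitting set needs a separate item for each — at least 4. Hence 4 is optimal.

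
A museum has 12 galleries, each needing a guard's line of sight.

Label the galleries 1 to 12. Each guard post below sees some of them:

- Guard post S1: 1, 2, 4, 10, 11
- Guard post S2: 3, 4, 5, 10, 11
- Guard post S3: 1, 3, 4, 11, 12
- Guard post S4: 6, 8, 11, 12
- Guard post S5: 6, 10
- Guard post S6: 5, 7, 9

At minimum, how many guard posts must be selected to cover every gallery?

Take {S1, S2, S4, S6}. Their union is {1, 2, 3, 4, 5, 6, 7, 8, 9, 10, 11, 12}, which is all 12 galleries.
Only S1 contains 2, so S1 is forced; the remaining 7 galleries need at least 3 more guard posts (each remaining guard post adds at most 3) — so at least 4 guard posts are needed, and 4 is optimal.

4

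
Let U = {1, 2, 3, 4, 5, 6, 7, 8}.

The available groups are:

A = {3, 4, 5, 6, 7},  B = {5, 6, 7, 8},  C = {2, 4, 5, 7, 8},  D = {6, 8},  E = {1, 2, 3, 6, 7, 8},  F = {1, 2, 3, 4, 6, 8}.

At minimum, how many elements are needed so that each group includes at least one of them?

2

The 2 elements {6, 8} hit every group.
No single element lies in every group, so at least 2 are needed and 2 is optimal.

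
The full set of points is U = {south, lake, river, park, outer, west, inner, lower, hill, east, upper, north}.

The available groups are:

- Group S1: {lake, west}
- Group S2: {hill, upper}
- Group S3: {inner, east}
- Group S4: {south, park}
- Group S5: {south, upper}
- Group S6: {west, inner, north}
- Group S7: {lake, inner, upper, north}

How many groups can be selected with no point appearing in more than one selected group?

4

S1, S2, S3, S4 are pairwise disjoint (S1={lake,west}; S2={hill,upper}; S3={inner,east}; S4={south,park}).
Every remaining group overlaps one of these, and no 5 of the listed groups are pairwise disjoint, so 4 is the maximum.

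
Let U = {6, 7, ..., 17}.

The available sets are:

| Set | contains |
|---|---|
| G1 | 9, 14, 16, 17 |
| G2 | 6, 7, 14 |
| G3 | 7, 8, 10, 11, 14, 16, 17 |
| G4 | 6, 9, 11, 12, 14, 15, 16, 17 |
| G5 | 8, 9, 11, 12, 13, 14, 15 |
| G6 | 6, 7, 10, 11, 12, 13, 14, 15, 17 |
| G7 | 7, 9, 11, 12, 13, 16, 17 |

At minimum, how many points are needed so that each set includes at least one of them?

2

Take H = {11, 14}. Each listed set contains at least one of these, so H is a hitting set of size 2.
No single point lies in every set, so at least 2 are needed and 2 is optimal.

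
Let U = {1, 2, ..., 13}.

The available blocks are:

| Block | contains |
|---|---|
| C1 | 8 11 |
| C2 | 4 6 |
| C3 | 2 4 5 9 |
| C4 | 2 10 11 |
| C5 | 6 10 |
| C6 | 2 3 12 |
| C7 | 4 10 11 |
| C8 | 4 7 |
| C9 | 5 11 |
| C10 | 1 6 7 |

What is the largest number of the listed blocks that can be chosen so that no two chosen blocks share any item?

C5, C6, C8, C9 are pairwise disjoint (C5={6,10}; C6={2,3,12}; C8={4,7}; C9={5,11}).
Every remaining block overlaps one of these, and no 5 of the listed blocks are pairwise disjoint, so 4 is the maximum.

4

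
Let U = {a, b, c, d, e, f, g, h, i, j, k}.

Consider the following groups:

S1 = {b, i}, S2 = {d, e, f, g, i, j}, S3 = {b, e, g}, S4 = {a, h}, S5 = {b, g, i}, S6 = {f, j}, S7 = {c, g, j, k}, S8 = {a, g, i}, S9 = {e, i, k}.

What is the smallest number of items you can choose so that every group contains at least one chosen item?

T = {g, h, i, j} meets every group (each contains at least one member of T), and |T| = 4.
No choice of 3 items meets every group, so 4 is the minimum.

4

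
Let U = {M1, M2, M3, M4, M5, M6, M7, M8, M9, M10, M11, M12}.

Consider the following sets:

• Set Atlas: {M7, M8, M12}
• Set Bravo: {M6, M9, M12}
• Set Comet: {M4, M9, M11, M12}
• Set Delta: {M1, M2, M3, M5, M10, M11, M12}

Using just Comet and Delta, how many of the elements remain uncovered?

Union of Comet, Delta = {M1, M2, M3, M4, M5, M9, M10, M11, M12}.
Not covered: M6, M7, M8 — 3 elements.

3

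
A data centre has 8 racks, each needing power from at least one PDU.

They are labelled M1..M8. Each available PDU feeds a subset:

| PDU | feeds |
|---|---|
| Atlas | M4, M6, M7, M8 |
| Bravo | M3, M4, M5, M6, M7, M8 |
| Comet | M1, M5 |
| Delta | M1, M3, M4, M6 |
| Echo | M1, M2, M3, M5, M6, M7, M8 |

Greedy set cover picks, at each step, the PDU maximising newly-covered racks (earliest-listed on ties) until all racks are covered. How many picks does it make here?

2

Greedy: pick Echo (covers 7 new) → pick Atlas (covers 1 new). Total picks: 2.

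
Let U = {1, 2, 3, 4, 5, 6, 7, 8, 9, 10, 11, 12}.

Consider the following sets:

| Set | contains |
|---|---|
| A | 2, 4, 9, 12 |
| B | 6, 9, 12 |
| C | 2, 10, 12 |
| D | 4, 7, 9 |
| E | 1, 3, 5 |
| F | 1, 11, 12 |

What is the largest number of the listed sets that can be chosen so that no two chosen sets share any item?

C, D, E are pairwise disjoint (C={2,10,12}; D={4,7,9}; E={1,3,5}).
Every remaining set overlaps one of these, and no 4 of the listed sets are pairwise disjoint, so 3 is the maximum.

3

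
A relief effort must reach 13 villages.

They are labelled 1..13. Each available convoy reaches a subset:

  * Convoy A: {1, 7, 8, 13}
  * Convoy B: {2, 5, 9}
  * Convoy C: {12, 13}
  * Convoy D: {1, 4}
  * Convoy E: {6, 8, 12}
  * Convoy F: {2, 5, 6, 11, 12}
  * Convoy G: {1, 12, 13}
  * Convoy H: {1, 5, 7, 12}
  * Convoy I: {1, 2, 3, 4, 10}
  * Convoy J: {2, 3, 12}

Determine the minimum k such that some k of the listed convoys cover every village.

Take {A, B, F, I}. Their union is {1, 2, 3, 4, 5, 6, 7, 8, 9, 10, 11, 12, 13}, which is all 13 villages.
Only B contains 9, so B is forced; the remaining 10 villages need at least 3 more convoys (each remaining convoy adds at most 4) — so at least 4 convoys are needed, and 4 is optimal.

4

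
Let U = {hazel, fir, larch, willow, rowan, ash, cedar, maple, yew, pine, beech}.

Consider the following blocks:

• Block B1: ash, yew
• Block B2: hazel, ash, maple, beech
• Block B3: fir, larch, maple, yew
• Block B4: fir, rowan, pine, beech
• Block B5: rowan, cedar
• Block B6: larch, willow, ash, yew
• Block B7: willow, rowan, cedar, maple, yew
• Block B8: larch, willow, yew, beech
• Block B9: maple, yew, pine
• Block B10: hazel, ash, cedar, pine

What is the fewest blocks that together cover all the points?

B4 and B7 and B8 and B10 together: B4 ∪ B7 ∪ B8 ∪ B10 = {hazel, fir, larch, willow, rowan, ash, cedar, maple, yew, pine, beech} — every point is covered.
No 3 of the 10 blocks cover everything (all 120 combinations miss at least one point), so 4 is optimal.

4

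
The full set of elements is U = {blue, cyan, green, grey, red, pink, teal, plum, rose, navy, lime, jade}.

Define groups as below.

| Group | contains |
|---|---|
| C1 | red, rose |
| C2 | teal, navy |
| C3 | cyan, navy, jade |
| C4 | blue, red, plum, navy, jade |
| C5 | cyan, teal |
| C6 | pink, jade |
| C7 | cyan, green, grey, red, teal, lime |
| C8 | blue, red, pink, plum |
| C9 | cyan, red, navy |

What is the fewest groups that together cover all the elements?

C1, C4, C6, and C7 cover everything between them: the union {blue, cyan, green, grey, red, pink, teal, plum, rose, navy, lime, jade} is all of U.
No 3 of the 9 groups cover everything (all 84 combinations miss at least one element), so 4 is optimal.

4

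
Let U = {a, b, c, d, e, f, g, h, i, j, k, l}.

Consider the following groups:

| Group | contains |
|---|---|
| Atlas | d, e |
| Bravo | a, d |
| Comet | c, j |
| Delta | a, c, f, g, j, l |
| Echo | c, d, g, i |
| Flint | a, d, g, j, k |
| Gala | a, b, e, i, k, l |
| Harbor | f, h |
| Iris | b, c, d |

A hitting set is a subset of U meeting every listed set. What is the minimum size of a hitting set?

4

The 4 points {a, c, e, f} hit every group.
No choice of 3 points meets every group, so 4 is the minimum.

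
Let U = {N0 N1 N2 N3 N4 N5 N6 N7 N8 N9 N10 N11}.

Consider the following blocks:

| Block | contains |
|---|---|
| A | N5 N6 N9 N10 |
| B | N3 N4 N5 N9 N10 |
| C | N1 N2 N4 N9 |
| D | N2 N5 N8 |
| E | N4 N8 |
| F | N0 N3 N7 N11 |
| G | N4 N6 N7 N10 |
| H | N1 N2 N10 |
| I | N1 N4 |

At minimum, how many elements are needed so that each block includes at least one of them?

T = {N4, N7, N8, N10} meets every block (each contains at least one member of T), and |T| = 4.
No choice of 3 elements meets every block, so 4 is the minimum.

4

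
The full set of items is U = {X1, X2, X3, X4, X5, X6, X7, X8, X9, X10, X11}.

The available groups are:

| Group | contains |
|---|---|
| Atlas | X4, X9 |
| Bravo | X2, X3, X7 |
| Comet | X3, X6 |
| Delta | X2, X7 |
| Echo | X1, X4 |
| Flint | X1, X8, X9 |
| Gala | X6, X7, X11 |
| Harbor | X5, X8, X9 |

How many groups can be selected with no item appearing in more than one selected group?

4

Comet, Delta, Echo, Harbor are pairwise disjoint (Comet={X3,X6}; Delta={X2,X7}; Echo={X1,X4}; Harbor={X5,X8,X9}).
Every remaining group overlaps one of these, and no 5 of the listed groups are pairwise disjoint, so 4 is the maximum.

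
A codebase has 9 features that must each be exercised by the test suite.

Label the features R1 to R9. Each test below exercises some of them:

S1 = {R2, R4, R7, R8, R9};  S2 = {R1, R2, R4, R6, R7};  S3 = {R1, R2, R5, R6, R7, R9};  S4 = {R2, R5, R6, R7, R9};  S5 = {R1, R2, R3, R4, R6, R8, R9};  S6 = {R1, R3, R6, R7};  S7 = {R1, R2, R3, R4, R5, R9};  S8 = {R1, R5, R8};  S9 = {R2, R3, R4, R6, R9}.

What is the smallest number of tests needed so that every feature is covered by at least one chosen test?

2

Take {S4, S5}. Their union is {R1, R2, R3, R4, R5, R6, R7, R8, R9}, which is all 9 features.
No single test has all 9 features (the largest, S5, has 7), so 2 is optimal.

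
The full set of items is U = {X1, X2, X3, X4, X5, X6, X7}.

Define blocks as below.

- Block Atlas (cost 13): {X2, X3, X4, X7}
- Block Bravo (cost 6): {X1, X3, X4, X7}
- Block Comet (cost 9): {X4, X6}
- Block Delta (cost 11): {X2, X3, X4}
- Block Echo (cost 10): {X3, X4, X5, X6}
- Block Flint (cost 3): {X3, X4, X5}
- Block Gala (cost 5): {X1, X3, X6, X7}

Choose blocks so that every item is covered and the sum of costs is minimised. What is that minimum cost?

19

Delta, Flint, Gala together cover every item (Delta ∪ Flint ∪ Gala = {X1, X2, X3, X4, X5, X6, X7}); total cost 11 + 3 + 5 = 19.
No covering selection has total cost below 19.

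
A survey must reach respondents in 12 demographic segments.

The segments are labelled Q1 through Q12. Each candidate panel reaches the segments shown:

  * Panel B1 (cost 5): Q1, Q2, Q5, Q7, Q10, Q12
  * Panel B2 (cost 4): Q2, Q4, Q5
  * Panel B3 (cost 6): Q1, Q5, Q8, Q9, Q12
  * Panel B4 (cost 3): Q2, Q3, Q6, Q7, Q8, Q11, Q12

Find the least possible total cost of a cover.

B1, B2, B3, B4 together cover every segment (B1 ∪ B2 ∪ B3 ∪ B4 = {Q1, Q2, Q3, Q4, Q5, Q6, Q7, Q8, Q9, Q10, Q11, Q12}); total cost 5 + 4 + 6 + 3 = 18.
No covering selection has total cost below 18.

18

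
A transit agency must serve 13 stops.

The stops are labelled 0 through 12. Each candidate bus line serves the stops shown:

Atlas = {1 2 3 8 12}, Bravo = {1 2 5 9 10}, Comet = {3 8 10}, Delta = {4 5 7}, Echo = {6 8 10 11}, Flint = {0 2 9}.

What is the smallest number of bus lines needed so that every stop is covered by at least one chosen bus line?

4

Atlas and Delta and Echo and Flint together: Atlas ∪ Delta ∪ Echo ∪ Flint = {0, 1, 2, 3, 4, 5, 6, 7, 8, 9, 10, 11, 12} — every stop is covered.
Only Flint contains 0, so Flint is forced; the remaining 10 stops need at least 3 more bus lines (each remaining bus line adds at most 4) — so at least 4 bus lines are needed, and 4 is optimal.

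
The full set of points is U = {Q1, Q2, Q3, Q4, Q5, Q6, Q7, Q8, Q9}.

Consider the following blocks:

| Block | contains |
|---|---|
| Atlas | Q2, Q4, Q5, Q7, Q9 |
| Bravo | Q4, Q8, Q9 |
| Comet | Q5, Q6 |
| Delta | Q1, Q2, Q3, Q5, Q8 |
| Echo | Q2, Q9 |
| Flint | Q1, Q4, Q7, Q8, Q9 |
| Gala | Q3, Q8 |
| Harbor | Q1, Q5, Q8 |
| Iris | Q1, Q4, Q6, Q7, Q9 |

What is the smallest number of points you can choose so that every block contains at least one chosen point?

The 3 points {Q2, Q6, Q8} hit every block.
The blocks Comet, Echo, Gala are pairwise disjoint, so any hitting set needs a separate point for each — at least 3. Hence 3 is optimal.

3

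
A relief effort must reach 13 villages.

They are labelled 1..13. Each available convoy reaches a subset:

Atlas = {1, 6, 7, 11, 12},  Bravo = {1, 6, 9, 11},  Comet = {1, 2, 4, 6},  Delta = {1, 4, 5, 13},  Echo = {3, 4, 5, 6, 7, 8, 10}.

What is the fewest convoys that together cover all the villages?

Atlas and Bravo and Comet and Delta and Echo together: Atlas ∪ Bravo ∪ Comet ∪ Delta ∪ Echo = {1, 2, 3, 4, 5, 6, 7, 8, 9, 10, 11, 12, 13} — every village is covered.
No 4 of the 5 convoys cover everything (all 5 combinations miss at least one village), so 5 is optimal.

5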